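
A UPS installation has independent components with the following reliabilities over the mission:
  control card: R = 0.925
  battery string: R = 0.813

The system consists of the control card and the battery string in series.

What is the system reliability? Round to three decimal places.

Series (control card and battery string): 0.92500 × 0.81300 = 0.752

0.752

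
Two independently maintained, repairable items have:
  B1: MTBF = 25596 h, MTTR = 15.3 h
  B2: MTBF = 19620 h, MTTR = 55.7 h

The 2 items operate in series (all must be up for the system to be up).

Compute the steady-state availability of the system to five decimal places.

0.99657

A(B1) = MTBF/(MTBF+MTTR) = 25596/(25596+15.3) = 0.999403
A(B2) = MTBF/(MTBF+MTTR) = 19620/(19620+55.7) = 0.997169
Series availability: 0.999403 × 0.997169 = 0.99657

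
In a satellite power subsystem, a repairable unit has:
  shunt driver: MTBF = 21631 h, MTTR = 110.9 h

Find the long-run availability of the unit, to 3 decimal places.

A(shunt driver) = MTBF/(MTBF+MTTR) = 21631/(21631+110.9) = 0.995

0.995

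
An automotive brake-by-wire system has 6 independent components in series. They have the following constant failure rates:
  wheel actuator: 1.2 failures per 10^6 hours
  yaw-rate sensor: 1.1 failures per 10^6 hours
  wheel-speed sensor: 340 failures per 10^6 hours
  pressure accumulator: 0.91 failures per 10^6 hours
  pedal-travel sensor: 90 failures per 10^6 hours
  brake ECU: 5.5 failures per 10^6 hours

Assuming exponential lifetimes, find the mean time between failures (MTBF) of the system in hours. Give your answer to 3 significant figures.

Series of exponential components: λ_sys = Σ λ_i
λ_sys = 0.0000012 + 0.0000011 + 0.00034 + 0.00000091 + 0.000090 + 0.0000055 = 4.3871e-04 /h
MTBF = 1 / λ_sys = 2280 h

2280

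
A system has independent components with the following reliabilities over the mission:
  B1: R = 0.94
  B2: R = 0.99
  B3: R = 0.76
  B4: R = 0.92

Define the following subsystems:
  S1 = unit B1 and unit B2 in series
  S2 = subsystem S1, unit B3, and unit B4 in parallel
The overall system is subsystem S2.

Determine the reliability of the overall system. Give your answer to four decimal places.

Series (B1 and B2): 0.940000 × 0.990000 = 0.930600
Parallel ([0.930600], B3, and B4): 1 − (1 − 0.930600)(1 − 0.760000)(1 − 0.920000) = 0.9987

0.9987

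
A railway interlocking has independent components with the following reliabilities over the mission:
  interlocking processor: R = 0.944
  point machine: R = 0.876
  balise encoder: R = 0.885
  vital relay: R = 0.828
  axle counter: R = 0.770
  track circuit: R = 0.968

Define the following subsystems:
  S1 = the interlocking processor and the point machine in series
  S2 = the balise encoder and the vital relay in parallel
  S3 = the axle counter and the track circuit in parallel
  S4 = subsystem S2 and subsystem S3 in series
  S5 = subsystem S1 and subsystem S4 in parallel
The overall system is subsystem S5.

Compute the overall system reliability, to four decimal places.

0.9953

Series (interlocking processor and point machine): 0.944000 × 0.876000 = 0.826944
Parallel (balise encoder and vital relay): 1 − (1 − 0.885000)(1 − 0.828000) = 0.980220
Parallel (axle counter and track circuit): 1 − (1 − 0.770000)(1 − 0.968000) = 0.992640
Series ([0.980220] and [0.992640]): 0.980220 × 0.992640 = 0.973006
Parallel ([0.826944] and [0.973006]): 1 − (1 − 0.826944)(1 − 0.973006) = 0.9953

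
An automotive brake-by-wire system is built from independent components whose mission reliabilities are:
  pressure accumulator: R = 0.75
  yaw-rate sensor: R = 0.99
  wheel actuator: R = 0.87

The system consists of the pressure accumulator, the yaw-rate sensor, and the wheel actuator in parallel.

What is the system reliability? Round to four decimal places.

Parallel (pressure accumulator, yaw-rate sensor, and wheel actuator): 1 − (1 − 0.750000)(1 − 0.990000)(1 − 0.870000) = 0.9997

0.9997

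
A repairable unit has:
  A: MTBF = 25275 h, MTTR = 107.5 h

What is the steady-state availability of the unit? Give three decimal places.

A(A) = MTBF/(MTBF+MTTR) = 25275/(25275+107.5) = 0.996

0.996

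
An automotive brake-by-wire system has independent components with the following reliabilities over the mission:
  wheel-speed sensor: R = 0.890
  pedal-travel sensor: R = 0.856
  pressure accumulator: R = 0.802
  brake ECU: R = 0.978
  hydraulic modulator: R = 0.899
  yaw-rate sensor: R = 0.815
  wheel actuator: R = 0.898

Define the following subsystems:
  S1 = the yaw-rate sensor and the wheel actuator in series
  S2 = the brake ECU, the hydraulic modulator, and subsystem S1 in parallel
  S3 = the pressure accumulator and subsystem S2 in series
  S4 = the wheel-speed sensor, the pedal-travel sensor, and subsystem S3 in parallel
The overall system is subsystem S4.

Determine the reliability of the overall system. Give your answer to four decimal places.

Series (yaw-rate sensor and wheel actuator): 0.815000 × 0.898000 = 0.731870
Parallel (brake ECU, hydraulic modulator, and [0.731870]): 1 − (1 − 0.978000)(1 − 0.899000)(1 − 0.731870) = 0.999404
Series (pressure accumulator and [0.999404]): 0.802000 × 0.999404 = 0.801522
Parallel (wheel-speed sensor, pedal-travel sensor, and [0.801522]): 1 − (1 − 0.890000)(1 − 0.856000)(1 − 0.801522) = 0.9969

0.9969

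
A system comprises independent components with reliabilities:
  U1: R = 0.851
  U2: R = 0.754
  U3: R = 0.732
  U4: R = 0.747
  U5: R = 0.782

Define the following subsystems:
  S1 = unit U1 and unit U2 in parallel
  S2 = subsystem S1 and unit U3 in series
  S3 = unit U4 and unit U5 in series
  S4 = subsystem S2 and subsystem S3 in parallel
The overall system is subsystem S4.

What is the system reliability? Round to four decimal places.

0.8774

Parallel (U1 and U2): 1 − (1 − 0.851000)(1 − 0.754000) = 0.963346
Series ([0.963346] and U3): 0.963346 × 0.732000 = 0.705169
Series (U4 and U5): 0.747000 × 0.782000 = 0.584154
Parallel ([0.705169] and [0.584154]): 1 − (1 − 0.705169)(1 − 0.584154) = 0.8774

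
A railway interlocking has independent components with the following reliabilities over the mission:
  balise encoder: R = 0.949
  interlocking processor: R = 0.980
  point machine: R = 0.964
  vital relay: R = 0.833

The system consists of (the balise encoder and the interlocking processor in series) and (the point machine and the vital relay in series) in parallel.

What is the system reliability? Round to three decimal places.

Series (balise encoder and interlocking processor): 0.94900 × 0.98000 = 0.93002
Series (point machine and vital relay): 0.96400 × 0.83300 = 0.80301
Parallel ([0.93002] and [0.80301]): 1 − (1 − 0.93002)(1 − 0.80301) = 0.986

0.986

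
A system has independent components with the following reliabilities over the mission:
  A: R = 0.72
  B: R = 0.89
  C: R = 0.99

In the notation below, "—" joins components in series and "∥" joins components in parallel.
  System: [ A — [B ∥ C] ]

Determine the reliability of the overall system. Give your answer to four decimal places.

Parallel (B and C): 1 − (1 − 0.890000)(1 − 0.990000) = 0.998900
Series (A and [0.998900]): 0.720000 × 0.998900 = 0.7192

0.7192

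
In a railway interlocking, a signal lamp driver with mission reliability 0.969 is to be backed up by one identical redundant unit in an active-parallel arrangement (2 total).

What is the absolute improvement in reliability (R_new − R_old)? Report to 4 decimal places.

0.0300

R_before = 0.969
R_after = 1 − (1 − 0.969)^2 = 0.9990
ΔR = 0.9990 − 0.969 = 0.0300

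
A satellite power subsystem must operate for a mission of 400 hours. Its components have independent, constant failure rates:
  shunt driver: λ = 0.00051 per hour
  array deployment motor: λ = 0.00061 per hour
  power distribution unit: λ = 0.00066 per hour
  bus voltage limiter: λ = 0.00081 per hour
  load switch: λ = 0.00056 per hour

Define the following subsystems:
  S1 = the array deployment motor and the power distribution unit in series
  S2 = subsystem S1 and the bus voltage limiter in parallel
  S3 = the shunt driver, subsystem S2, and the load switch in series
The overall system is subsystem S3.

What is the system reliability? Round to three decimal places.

0.580

R(shunt driver) = exp(−0.00051 × 400) = 0.81546
R(array deployment motor) = exp(−0.00061 × 400) = 0.78349
R(power distribution unit) = exp(−0.00066 × 400) = 0.76797
R(bus voltage limiter) = exp(−0.00081 × 400) = 0.72325
R(load switch) = exp(−0.00056 × 400) = 0.79932
Series (array deployment motor and power distribution unit): 0.78349 × 0.76797 = 0.60170
Parallel ([0.60170] and bus voltage limiter): 1 − (1 − 0.60170)(1 − 0.72325) = 0.88977
Series (shunt driver, [0.88977], and load switch): 0.81546 × 0.88977 × 0.79932 = 0.580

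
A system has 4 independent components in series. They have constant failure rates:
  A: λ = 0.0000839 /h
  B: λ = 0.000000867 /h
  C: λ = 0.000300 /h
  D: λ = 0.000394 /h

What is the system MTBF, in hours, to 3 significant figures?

1280

Series of exponential components: λ_sys = Σ λ_i
λ_sys = 0.0000839 + 0.000000867 + 0.000300 + 0.000394 = 7.7877e-04 /h
MTBF = 1 / λ_sys = 1280 h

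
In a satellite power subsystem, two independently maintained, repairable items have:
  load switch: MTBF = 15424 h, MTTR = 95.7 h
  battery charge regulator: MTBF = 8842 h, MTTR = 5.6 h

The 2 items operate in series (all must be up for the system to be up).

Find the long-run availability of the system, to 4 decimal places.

0.9932

A(load switch) = MTBF/(MTBF+MTTR) = 15424/(15424+95.7) = 0.993834
A(battery charge regulator) = MTBF/(MTBF+MTTR) = 8842/(8842+5.6) = 0.999367
Series availability: 0.993834 × 0.999367 = 0.9932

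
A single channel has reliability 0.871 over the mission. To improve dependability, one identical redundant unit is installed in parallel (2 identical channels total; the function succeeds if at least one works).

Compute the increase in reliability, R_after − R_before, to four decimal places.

0.1124

R_before = 0.871
R_after = 1 − (1 − 0.871)^2 = 0.9834
ΔR = 0.9834 − 0.871 = 0.1124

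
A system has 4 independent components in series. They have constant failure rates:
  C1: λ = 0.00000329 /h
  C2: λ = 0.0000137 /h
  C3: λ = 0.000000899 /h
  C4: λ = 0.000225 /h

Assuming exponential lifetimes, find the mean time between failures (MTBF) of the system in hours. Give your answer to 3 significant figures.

Series of exponential components: λ_sys = Σ λ_i
λ_sys = 0.00000329 + 0.0000137 + 0.000000899 + 0.000225 = 2.4289e-04 /h
MTBF = 1 / λ_sys = 4120 h

4120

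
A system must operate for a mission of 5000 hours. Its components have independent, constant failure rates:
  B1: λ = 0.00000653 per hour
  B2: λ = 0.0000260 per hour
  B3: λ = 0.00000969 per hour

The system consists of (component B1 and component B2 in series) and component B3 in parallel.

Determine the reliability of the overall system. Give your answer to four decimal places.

0.9929

R(B1) = exp(−0.00000653 × 5000) = 0.967877
R(B2) = exp(−0.0000260 × 5000) = 0.878095
R(B3) = exp(−0.00000969 × 5000) = 0.952705
Series (B1 and B2): 0.967877 × 0.878095 = 0.849888
Parallel ([0.849888] and B3): 1 − (1 − 0.849888)(1 − 0.952705) = 0.9929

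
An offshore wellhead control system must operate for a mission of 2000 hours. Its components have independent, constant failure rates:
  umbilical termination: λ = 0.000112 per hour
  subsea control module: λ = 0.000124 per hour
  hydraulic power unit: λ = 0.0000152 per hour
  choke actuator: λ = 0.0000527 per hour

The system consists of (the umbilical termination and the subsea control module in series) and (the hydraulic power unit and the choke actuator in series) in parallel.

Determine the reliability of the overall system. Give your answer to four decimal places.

0.9522

R(umbilical termination) = exp(−0.000112 × 2000) = 0.799315
R(subsea control module) = exp(−0.000124 × 2000) = 0.780360
R(hydraulic power unit) = exp(−0.0000152 × 2000) = 0.970057
R(choke actuator) = exp(−0.0000527 × 2000) = 0.899964
Series (umbilical termination and subsea control module): 0.799315 × 0.780360 = 0.623753
Series (hydraulic power unit and choke actuator): 0.970057 × 0.899964 = 0.873016
Parallel ([0.623753] and [0.873016]): 1 − (1 − 0.623753)(1 − 0.873016) = 0.9522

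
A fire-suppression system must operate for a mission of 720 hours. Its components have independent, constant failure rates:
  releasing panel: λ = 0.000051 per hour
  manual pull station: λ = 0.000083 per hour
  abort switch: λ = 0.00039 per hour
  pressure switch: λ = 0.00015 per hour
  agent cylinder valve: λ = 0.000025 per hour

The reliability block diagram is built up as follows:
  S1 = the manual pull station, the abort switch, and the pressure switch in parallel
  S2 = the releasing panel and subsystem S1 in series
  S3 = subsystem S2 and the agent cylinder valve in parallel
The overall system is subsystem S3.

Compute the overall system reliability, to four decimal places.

0.9993

R(releasing panel) = exp(−0.000051 × 720) = 0.963946
R(manual pull station) = exp(−0.000083 × 720) = 0.941991
R(abort switch) = exp(−0.00039 × 720) = 0.755179
R(pressure switch) = exp(−0.00015 × 720) = 0.897628
R(agent cylinder valve) = exp(−0.000025 × 720) = 0.982161
Parallel (manual pull station, abort switch, and pressure switch): 1 − (1 − 0.941991)(1 − 0.755179)(1 − 0.897628) = 0.998546
Series (releasing panel and [0.998546]): 0.963946 × 0.998546 = 0.962544
Parallel ([0.962544] and agent cylinder valve): 1 − (1 − 0.962544)(1 − 0.982161) = 0.9993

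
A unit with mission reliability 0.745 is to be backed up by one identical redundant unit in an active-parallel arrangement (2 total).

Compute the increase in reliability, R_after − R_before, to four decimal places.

R_before = 0.745
R_after = 1 − (1 − 0.745)^2 = 0.9350
ΔR = 0.9350 − 0.745 = 0.1900

0.1900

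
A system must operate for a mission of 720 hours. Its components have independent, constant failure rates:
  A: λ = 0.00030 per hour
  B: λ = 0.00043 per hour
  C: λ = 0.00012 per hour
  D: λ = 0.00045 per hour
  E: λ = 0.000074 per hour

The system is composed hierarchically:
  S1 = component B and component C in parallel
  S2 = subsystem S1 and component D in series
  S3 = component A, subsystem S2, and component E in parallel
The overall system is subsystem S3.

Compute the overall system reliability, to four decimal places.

R(A) = exp(−0.00030 × 720) = 0.805735
R(B) = exp(−0.00043 × 720) = 0.733740
R(C) = exp(−0.00012 × 720) = 0.917227
R(D) = exp(−0.00045 × 720) = 0.723250
R(E) = exp(−0.000074 × 720) = 0.948115
Parallel (B and C): 1 − (1 − 0.733740)(1 − 0.917227) = 0.977961
Series ([0.977961] and D): 0.977961 × 0.723250 = 0.707310
Parallel (A, [0.707310], and E): 1 − (1 − 0.805735)(1 − 0.707310)(1 − 0.948115) = 0.9970

0.9970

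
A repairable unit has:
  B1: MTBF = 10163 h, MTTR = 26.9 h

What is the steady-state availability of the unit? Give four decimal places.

0.9974

A(B1) = MTBF/(MTBF+MTTR) = 10163/(10163+26.9) = 0.9974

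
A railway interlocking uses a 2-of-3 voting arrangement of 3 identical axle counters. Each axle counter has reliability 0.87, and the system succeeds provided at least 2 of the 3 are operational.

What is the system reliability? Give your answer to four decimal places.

0.9537

R = Σ_{i=2}^{3} C(3,i) p^i (1−p)^{3−i} with p = 0.87
C(3,2)·0.87^2·0.13^1 = 0.295191
C(3,3)·0.87^3·0.13^0 = 0.658503
Sum = 0.9537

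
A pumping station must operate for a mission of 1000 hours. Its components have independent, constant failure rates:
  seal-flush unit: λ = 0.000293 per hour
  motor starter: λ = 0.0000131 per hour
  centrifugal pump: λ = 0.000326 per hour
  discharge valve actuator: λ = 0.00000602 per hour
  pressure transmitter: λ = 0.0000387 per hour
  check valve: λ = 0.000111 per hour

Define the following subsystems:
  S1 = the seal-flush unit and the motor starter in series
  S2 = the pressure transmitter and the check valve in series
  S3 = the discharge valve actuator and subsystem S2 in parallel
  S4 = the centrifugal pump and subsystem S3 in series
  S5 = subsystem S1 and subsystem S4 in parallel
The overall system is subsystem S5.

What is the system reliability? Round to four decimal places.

0.9265

R(seal-flush unit) = exp(−0.000293 × 1000) = 0.746022
R(motor starter) = exp(−0.0000131 × 1000) = 0.986985
R(centrifugal pump) = exp(−0.000326 × 1000) = 0.721805
R(discharge valve actuator) = exp(−0.00000602 × 1000) = 0.993998
R(pressure transmitter) = exp(−0.0000387 × 1000) = 0.962039
R(check valve) = exp(−0.000111 × 1000) = 0.894939
Series (seal-flush unit and motor starter): 0.746022 × 0.986985 = 0.736313
Series (pressure transmitter and check valve): 0.962039 × 0.894939 = 0.860966
Parallel (discharge valve actuator and [0.860966]): 1 − (1 − 0.993998)(1 − 0.860966) = 0.999166
Series (centrifugal pump and [0.999166]): 0.721805 × 0.999166 = 0.721203
Parallel ([0.736313] and [0.721203]): 1 − (1 − 0.736313)(1 − 0.721203) = 0.9265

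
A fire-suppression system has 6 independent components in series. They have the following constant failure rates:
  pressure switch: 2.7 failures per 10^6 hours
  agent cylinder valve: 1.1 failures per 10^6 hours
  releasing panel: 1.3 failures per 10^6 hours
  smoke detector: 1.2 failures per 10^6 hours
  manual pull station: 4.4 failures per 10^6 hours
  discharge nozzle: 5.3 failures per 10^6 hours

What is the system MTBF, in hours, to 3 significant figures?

62500

Series of exponential components: λ_sys = Σ λ_i
λ_sys = 0.0000027 + 0.0000011 + 0.0000013 + 0.0000012 + 0.0000044 + 0.0000053 = 1.6000e-05 /h
MTBF = 1 / λ_sys = 62500 h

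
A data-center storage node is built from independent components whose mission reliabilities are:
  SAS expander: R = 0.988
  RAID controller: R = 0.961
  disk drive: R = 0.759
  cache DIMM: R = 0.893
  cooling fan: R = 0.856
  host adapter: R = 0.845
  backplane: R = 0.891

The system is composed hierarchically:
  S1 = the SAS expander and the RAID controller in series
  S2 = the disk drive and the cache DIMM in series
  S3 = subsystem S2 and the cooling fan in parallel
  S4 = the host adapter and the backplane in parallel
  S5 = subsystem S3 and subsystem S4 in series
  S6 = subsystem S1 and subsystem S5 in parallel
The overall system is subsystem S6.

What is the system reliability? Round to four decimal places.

0.9968

Series (SAS expander and RAID controller): 0.988000 × 0.961000 = 0.949468
Series (disk drive and cache DIMM): 0.759000 × 0.893000 = 0.677787
Parallel ([0.677787] and cooling fan): 1 − (1 − 0.677787)(1 − 0.856000) = 0.953601
Parallel (host adapter and backplane): 1 − (1 − 0.845000)(1 − 0.891000) = 0.983105
Series ([0.953601] and [0.983105]): 0.953601 × 0.983105 = 0.937490
Parallel ([0.949468] and [0.937490]): 1 − (1 − 0.949468)(1 − 0.937490) = 0.9968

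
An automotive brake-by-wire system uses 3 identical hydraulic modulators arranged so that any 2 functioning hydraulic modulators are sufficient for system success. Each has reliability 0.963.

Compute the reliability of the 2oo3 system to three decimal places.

0.996

R = Σ_{i=2}^{3} C(3,i) p^i (1−p)^{3−i} with p = 0.963
C(3,2)·0.963^2·0.037^1 = 0.10294
C(3,3)·0.963^3·0.037^0 = 0.89306
Sum = 0.996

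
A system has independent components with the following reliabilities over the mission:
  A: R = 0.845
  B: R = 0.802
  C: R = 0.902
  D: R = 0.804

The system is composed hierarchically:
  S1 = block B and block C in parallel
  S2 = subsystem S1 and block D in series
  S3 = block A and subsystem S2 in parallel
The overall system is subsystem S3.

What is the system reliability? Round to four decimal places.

0.9672

Parallel (B and C): 1 − (1 − 0.802000)(1 − 0.902000) = 0.980596
Series ([0.980596] and D): 0.980596 × 0.804000 = 0.788399
Parallel (A and [0.788399]): 1 − (1 − 0.845000)(1 − 0.788399) = 0.9672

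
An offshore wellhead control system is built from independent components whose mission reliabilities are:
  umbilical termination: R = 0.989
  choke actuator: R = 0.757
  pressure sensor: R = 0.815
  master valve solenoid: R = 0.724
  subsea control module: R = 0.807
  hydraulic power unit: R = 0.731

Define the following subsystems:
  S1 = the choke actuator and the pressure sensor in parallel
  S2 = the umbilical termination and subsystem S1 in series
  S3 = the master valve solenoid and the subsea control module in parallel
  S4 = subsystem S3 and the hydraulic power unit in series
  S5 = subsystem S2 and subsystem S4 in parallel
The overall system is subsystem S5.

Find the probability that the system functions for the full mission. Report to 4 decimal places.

0.9829

Parallel (choke actuator and pressure sensor): 1 − (1 − 0.757000)(1 − 0.815000) = 0.955045
Series (umbilical termination and [0.955045]): 0.989000 × 0.955045 = 0.944540
Parallel (master valve solenoid and subsea control module): 1 − (1 − 0.724000)(1 − 0.807000) = 0.946732
Series ([0.946732] and hydraulic power unit): 0.946732 × 0.731000 = 0.692061
Parallel ([0.944540] and [0.692061]): 1 − (1 − 0.944540)(1 − 0.692061) = 0.9829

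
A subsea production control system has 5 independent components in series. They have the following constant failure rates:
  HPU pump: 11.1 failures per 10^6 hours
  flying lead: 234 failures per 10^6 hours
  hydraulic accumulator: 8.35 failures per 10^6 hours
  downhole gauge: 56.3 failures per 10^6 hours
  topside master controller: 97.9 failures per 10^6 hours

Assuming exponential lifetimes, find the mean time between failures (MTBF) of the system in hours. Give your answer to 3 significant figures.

Series of exponential components: λ_sys = Σ λ_i
λ_sys = 0.0000111 + 0.000234 + 0.00000835 + 0.0000563 + 0.0000979 = 4.0765e-04 /h
MTBF = 1 / λ_sys = 2450 h

2450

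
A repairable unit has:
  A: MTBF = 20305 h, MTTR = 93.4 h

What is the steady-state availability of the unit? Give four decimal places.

0.9954

A(A) = MTBF/(MTBF+MTTR) = 20305/(20305+93.4) = 0.9954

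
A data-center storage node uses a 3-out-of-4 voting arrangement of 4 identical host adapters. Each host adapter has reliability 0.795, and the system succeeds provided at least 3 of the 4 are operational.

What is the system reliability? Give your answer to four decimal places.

R = Σ_{i=3}^{4} C(4,i) p^i (1−p)^{4−i} with p = 0.795
C(4,3)·0.795^3·0.205^1 = 0.412017
C(4,4)·0.795^4·0.205^0 = 0.399456
Sum = 0.8115

0.8115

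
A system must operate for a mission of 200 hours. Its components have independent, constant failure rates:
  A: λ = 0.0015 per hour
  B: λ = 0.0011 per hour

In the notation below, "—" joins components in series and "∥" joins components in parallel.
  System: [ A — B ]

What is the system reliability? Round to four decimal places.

R(A) = exp(−0.0015 × 200) = 0.740818
R(B) = exp(−0.0011 × 200) = 0.802519
Series (A and B): 0.740818 × 0.802519 = 0.5945

0.5945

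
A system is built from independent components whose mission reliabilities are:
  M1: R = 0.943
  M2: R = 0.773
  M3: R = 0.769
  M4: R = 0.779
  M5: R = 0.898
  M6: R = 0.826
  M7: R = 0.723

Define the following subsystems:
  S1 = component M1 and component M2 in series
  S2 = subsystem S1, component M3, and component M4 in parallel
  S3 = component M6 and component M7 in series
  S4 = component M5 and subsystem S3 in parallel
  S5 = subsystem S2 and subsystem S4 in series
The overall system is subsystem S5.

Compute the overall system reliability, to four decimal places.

0.9456

Series (M1 and M2): 0.943000 × 0.773000 = 0.728939
Parallel ([0.728939], M3, and M4): 1 − (1 − 0.728939)(1 − 0.769000)(1 − 0.779000) = 0.986162
Series (M6 and M7): 0.826000 × 0.723000 = 0.597198
Parallel (M5 and [0.597198]): 1 − (1 − 0.898000)(1 − 0.597198) = 0.958914
Series ([0.986162] and [0.958914]): 0.986162 × 0.958914 = 0.9456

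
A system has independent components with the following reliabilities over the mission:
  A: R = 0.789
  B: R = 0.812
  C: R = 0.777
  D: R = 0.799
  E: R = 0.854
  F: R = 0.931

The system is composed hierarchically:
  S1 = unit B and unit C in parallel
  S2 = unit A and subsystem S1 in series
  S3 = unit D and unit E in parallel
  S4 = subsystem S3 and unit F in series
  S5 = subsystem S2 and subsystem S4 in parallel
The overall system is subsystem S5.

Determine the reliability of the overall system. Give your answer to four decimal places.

Parallel (B and C): 1 − (1 − 0.812000)(1 − 0.777000) = 0.958076
Series (A and [0.958076]): 0.789000 × 0.958076 = 0.755922
Parallel (D and E): 1 − (1 − 0.799000)(1 − 0.854000) = 0.970654
Series ([0.970654] and F): 0.970654 × 0.931000 = 0.903679
Parallel ([0.755922] and [0.903679]): 1 − (1 − 0.755922)(1 − 0.903679) = 0.9765

0.9765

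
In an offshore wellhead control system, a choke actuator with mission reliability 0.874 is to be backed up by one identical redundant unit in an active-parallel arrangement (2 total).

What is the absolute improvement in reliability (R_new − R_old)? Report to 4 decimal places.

0.1101

R_before = 0.874
R_after = 1 − (1 − 0.874)^2 = 0.9841
ΔR = 0.9841 − 0.874 = 0.1101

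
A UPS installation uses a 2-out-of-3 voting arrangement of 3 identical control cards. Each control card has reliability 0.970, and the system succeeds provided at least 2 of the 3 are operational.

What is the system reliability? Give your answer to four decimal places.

0.9974

R = Σ_{i=2}^{3} C(3,i) p^i (1−p)^{3−i} with p = 0.970
C(3,2)·0.970^2·0.030^1 = 0.084681
C(3,3)·0.970^3·0.030^0 = 0.912673
Sum = 0.9974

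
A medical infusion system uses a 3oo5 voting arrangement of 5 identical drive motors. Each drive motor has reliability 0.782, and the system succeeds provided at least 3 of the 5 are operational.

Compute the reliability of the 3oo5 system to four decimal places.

R = Σ_{i=3}^{5} C(5,i) p^i (1−p)^{5−i} with p = 0.782
C(5,3)·0.782^3·0.218^2 = 0.227265
C(5,4)·0.782^4·0.218^1 = 0.407618
C(5,5)·0.782^5·0.218^0 = 0.292438
Sum = 0.9273

0.9273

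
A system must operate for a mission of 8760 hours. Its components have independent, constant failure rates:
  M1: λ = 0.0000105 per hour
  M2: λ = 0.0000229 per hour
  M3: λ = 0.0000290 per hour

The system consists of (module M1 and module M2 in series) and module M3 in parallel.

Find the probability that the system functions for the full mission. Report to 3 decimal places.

R(M1) = exp(−0.0000105 × 8760) = 0.91212
R(M2) = exp(−0.0000229 × 8760) = 0.81824
R(M3) = exp(−0.0000290 × 8760) = 0.77566
Series (M1 and M2): 0.91212 × 0.81824 = 0.74633
Parallel ([0.74633] and M3): 1 − (1 − 0.74633)(1 − 0.77566) = 0.943

0.943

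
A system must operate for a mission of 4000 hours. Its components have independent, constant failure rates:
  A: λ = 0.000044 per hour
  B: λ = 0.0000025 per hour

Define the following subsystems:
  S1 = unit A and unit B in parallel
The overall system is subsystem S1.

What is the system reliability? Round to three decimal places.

R(A) = exp(−0.000044 × 4000) = 0.83862
R(B) = exp(−0.0000025 × 4000) = 0.99005
Parallel (A and B): 1 − (1 − 0.83862)(1 − 0.99005) = 0.998

0.998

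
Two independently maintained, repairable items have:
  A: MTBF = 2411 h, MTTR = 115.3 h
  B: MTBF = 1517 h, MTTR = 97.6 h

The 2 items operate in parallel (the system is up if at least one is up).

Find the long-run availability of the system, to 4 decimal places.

A(A) = MTBF/(MTBF+MTTR) = 2411/(2411+115.3) = 0.954360
A(B) = MTBF/(MTBF+MTTR) = 1517/(1517+97.6) = 0.939552
Parallel availability: 1 − (1 − 0.954360)(1 − 0.939552) = 0.9972

0.9972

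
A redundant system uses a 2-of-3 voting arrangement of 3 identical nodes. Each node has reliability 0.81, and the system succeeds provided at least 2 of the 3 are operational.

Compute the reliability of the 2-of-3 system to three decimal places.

0.905

R = Σ_{i=2}^{3} C(3,i) p^i (1−p)^{3−i} with p = 0.81
C(3,2)·0.81^2·0.19^1 = 0.37398
C(3,3)·0.81^3·0.19^0 = 0.53144
Sum = 0.905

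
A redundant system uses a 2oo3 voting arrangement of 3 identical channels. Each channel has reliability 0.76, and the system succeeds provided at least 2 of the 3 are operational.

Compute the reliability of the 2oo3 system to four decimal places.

R = Σ_{i=2}^{3} C(3,i) p^i (1−p)^{3−i} with p = 0.76
C(3,2)·0.76^2·0.24^1 = 0.415872
C(3,3)·0.76^3·0.24^0 = 0.438976
Sum = 0.8548

0.8548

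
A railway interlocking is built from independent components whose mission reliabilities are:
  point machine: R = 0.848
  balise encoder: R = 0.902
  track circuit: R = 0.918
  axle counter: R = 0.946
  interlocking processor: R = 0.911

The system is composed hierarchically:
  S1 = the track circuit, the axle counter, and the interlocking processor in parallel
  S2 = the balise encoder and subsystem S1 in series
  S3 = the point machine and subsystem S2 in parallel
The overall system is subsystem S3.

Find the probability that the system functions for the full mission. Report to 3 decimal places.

0.985

Parallel (track circuit, axle counter, and interlocking processor): 1 − (1 − 0.91800)(1 − 0.94600)(1 − 0.91100) = 0.99961
Series (balise encoder and [0.99961]): 0.90200 × 0.99961 = 0.90165
Parallel (point machine and [0.90165]): 1 − (1 − 0.84800)(1 − 0.90165) = 0.985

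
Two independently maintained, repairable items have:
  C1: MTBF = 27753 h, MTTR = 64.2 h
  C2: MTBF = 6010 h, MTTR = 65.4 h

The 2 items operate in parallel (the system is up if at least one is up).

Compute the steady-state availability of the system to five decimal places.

A(C1) = MTBF/(MTBF+MTTR) = 27753/(27753+64.2) = 0.997692
A(C2) = MTBF/(MTBF+MTTR) = 6010/(6010+65.4) = 0.989235
Parallel availability: 1 − (1 − 0.997692)(1 − 0.989235) = 0.99998

0.99998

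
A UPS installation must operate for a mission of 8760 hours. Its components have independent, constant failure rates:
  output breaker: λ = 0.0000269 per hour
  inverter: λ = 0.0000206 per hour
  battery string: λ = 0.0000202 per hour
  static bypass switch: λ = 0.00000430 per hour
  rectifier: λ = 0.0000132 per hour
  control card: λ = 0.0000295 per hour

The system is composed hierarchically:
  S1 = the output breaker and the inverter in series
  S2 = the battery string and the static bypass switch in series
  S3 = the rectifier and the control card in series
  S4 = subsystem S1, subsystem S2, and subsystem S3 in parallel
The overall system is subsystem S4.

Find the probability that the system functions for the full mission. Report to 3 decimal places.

R(output breaker) = exp(−0.0000269 × 8760) = 0.79006
R(inverter) = exp(−0.0000206 × 8760) = 0.83489
R(battery string) = exp(−0.0000202 × 8760) = 0.83782
R(static bypass switch) = exp(−0.00000430 × 8760) = 0.96303
R(rectifier) = exp(−0.0000132 × 8760) = 0.89080
R(control card) = exp(−0.0000295 × 8760) = 0.77227
Series (output breaker and inverter): 0.79006 × 0.83489 = 0.65961
Series (battery string and static bypass switch): 0.83782 × 0.96303 = 0.80685
Series (rectifier and control card): 0.89080 × 0.77227 = 0.68794
Parallel ([0.65961], [0.80685], and [0.68794]): 1 − (1 − 0.65961)(1 − 0.80685)(1 − 0.68794) = 0.979

0.979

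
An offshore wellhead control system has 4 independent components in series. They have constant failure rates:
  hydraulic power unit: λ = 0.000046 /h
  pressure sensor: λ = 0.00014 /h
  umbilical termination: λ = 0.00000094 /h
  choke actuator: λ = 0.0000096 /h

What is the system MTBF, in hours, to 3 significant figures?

5090

Series of exponential components: λ_sys = Σ λ_i
λ_sys = 0.000046 + 0.00014 + 0.00000094 + 0.0000096 = 1.9654e-04 /h
MTBF = 1 / λ_sys = 5090 h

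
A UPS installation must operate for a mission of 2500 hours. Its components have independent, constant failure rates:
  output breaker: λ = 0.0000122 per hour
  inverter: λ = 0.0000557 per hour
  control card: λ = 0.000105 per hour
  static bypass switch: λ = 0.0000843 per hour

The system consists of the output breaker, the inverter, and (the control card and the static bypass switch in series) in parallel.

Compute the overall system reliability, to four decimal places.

R(output breaker) = exp(−0.0000122 × 2500) = 0.969960
R(inverter) = exp(−0.0000557 × 2500) = 0.870010
R(control card) = exp(−0.000105 × 2500) = 0.769126
R(static bypass switch) = exp(−0.0000843 × 2500) = 0.809977
Series (control card and static bypass switch): 0.769126 × 0.809977 = 0.622974
Parallel (output breaker, inverter, and [0.622974]): 1 − (1 − 0.969960)(1 − 0.870010)(1 − 0.622974) = 0.9985

0.9985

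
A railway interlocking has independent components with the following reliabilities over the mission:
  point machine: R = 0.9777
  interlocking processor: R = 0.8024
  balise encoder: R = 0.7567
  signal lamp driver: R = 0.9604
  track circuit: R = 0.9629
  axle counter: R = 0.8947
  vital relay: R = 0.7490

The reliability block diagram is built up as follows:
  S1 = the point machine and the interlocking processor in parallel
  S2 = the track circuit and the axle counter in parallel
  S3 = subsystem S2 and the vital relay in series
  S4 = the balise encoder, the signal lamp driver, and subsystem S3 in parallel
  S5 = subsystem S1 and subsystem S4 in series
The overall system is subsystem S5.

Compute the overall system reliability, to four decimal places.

Parallel (point machine and interlocking processor): 1 − (1 − 0.977700)(1 − 0.802400) = 0.995594
Parallel (track circuit and axle counter): 1 − (1 − 0.962900)(1 − 0.894700) = 0.996093
Series ([0.996093] and vital relay): 0.996093 × 0.749000 = 0.746074
Parallel (balise encoder, signal lamp driver, and [0.746074]): 1 − (1 − 0.756700)(1 − 0.960400)(1 − 0.746074) = 0.997554
Series ([0.995594] and [0.997554]): 0.995594 × 0.997554 = 0.9932

0.9932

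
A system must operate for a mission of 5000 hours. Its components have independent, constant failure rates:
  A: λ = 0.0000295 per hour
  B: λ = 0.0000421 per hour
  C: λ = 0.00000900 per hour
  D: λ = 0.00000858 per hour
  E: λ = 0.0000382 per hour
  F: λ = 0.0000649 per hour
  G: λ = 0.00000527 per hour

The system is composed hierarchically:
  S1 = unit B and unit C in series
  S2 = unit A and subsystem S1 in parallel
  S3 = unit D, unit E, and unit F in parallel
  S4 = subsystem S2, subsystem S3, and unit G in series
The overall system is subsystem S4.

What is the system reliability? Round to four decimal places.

R(A) = exp(−0.0000295 × 5000) = 0.862862
R(B) = exp(−0.0000421 × 5000) = 0.810179
R(C) = exp(−0.00000900 × 5000) = 0.955997
R(D) = exp(−0.00000858 × 5000) = 0.958007
R(E) = exp(−0.0000382 × 5000) = 0.826133
R(F) = exp(−0.0000649 × 5000) = 0.722889
R(G) = exp(−0.00000527 × 5000) = 0.973994
Series (B and C): 0.810179 × 0.955997 = 0.774529
Parallel (A and [0.774529]): 1 − (1 − 0.862862)(1 − 0.774529) = 0.969079
Parallel (D, E, and F): 1 − (1 − 0.958007)(1 − 0.826133)(1 − 0.722889) = 0.997977
Series ([0.969079], [0.997977], and G): 0.969079 × 0.997977 × 0.973994 = 0.9420

0.9420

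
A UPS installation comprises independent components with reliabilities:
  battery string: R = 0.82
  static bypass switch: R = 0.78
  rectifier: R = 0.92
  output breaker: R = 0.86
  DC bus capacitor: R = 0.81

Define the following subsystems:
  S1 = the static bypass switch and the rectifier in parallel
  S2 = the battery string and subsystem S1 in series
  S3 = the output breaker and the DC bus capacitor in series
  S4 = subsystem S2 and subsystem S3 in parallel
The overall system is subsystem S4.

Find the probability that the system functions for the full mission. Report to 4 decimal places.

0.9410

Parallel (static bypass switch and rectifier): 1 − (1 − 0.780000)(1 − 0.920000) = 0.982400
Series (battery string and [0.982400]): 0.820000 × 0.982400 = 0.805568
Series (output breaker and DC bus capacitor): 0.860000 × 0.810000 = 0.696600
Parallel ([0.805568] and [0.696600]): 1 − (1 − 0.805568)(1 − 0.696600) = 0.9410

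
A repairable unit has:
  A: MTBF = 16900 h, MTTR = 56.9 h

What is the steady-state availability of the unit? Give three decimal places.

0.997

A(A) = MTBF/(MTBF+MTTR) = 16900/(16900+56.9) = 0.997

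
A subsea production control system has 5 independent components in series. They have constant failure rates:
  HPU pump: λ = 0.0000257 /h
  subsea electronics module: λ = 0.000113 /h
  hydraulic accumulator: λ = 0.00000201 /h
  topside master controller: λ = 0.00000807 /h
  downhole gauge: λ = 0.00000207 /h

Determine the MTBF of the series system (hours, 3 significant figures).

Series of exponential components: λ_sys = Σ λ_i
λ_sys = 0.0000257 + 0.000113 + 0.00000201 + 0.00000807 + 0.00000207 = 1.5085e-04 /h
MTBF = 1 / λ_sys = 6630 h

6630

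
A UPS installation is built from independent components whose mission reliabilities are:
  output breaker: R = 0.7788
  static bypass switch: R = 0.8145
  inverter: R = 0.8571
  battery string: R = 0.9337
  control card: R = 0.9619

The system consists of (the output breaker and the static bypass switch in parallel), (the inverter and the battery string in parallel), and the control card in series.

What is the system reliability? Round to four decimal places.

0.9137

Parallel (output breaker and static bypass switch): 1 − (1 − 0.778800)(1 − 0.814500) = 0.958967
Parallel (inverter and battery string): 1 − (1 − 0.857100)(1 − 0.933700) = 0.990526
Series ([0.958967], [0.990526], and control card): 0.958967 × 0.990526 × 0.961900 = 0.9137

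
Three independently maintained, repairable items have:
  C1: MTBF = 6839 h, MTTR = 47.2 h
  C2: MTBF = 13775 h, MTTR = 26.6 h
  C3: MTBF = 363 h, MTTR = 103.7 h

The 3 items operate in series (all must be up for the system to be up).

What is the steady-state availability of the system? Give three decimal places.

0.771

A(C1) = MTBF/(MTBF+MTTR) = 6839/(6839+47.2) = 0.993146
A(C2) = MTBF/(MTBF+MTTR) = 13775/(13775+26.6) = 0.998073
A(C3) = MTBF/(MTBF+MTTR) = 363/(363+103.7) = 0.777802
Series availability: 0.993146 × 0.998073 × 0.777802 = 0.771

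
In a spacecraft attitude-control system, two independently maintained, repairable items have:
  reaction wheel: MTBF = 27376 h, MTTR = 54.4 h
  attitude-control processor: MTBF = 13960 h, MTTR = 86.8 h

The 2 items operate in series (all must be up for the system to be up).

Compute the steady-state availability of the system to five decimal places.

0.99185

A(reaction wheel) = MTBF/(MTBF+MTTR) = 27376/(27376+54.4) = 0.998017
A(attitude-control processor) = MTBF/(MTBF+MTTR) = 13960/(13960+86.8) = 0.993821
Series availability: 0.998017 × 0.993821 = 0.99185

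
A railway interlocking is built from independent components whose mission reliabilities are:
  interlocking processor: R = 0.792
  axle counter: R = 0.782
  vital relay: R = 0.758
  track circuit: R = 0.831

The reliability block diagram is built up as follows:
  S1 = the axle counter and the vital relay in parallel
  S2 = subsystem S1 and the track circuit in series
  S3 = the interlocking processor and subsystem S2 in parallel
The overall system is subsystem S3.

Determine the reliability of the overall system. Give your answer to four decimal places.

Parallel (axle counter and vital relay): 1 − (1 − 0.782000)(1 − 0.758000) = 0.947244
Series ([0.947244] and track circuit): 0.947244 × 0.831000 = 0.787160
Parallel (interlocking processor and [0.787160]): 1 − (1 − 0.792000)(1 − 0.787160) = 0.9557

0.9557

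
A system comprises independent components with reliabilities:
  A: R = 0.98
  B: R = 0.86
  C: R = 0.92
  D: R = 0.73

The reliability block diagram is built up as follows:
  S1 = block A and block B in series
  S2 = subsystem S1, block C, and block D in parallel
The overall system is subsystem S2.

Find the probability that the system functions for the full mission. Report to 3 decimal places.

0.997

Series (A and B): 0.98000 × 0.86000 = 0.84280
Parallel ([0.84280], C, and D): 1 − (1 − 0.84280)(1 − 0.92000)(1 − 0.73000) = 0.997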